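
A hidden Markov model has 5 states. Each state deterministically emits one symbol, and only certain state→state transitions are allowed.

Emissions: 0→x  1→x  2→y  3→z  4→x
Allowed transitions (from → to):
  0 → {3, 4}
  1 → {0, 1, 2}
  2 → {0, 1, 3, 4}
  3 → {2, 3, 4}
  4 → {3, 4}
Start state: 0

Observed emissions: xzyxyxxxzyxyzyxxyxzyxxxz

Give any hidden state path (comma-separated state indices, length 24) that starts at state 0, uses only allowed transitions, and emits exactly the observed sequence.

0,3,2,1,2,1,0,4,3,2,1,2,3,2,1,1,2,4,3,2,4,4,4,3

  t0 'x' -> {0,1,4}, take 0 (start)
  t1 'z' -> {3}, take 3 (0->3 ok)
  t2 'y' -> {2}, take 2 (3->2 ok)
  t3 'x' -> {0,1,4}, take 1 (2->1 ok)
  t4 'y' -> {2}, take 2 (1->2 ok)
  t5 'x' -> {0,1,4}, take 1 (2->1 ok)
  t6 'x' -> {0,1,4}, take 0 (1->0 ok)
  t7 'x' -> {0,1,4}, take 4 (0->4 ok)
  t8 'z' -> {3}, take 3 (4->3 ok)
  t9 'y' -> {2}, take 2 (3->2 ok)
  t10 'x' -> {0,1,4}, take 1 (2->1 ok)
  t11 'y' -> {2}, take 2 (1->2 ok)
  t12 'z' -> {3}, take 3 (2->3 ok)
  t13 'y' -> {2}, take 2 (3->2 ok)
  t14 'x' -> {0,1,4}, take 1 (2->1 ok)
  t15 'x' -> {0,1,4}, take 1 (1->1 ok)
  t16 'y' -> {2}, take 2 (1->2 ok)
  t17 'x' -> {0,1,4}, take 4 (2->4 ok)
  t18 'z' -> {3}, take 3 (4->3 ok)
  t19 'y' -> {2}, take 2 (3->2 ok)
  t20 'x' -> {0,1,4}, take 4 (2->4 ok)
  t21 'x' -> {0,1,4}, take 4 (4->4 ok)
  t22 'x' -> {0,1,4}, take 4 (4->4 ok)
  t23 'z' -> {3}, take 3 (4->3 ok)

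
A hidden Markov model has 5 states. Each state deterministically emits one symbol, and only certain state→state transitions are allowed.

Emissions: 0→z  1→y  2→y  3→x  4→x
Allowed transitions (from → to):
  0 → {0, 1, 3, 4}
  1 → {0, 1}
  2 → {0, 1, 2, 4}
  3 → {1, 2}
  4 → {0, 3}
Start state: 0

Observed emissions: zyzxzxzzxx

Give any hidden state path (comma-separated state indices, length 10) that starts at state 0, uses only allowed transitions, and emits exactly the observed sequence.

  [0] z  {0}  => 0  start
  [1] y  {1,2}  => 1  0->1 ok
  [2] z  {0}  => 0  1->0 ok
  [3] x  {3,4}  => 4  0->4 ok
  [4] z  {0}  => 0  4->0 ok
  [5] x  {3,4}  => 4  0->4 ok
  [6] z  {0}  => 0  4->0 ok
  [7] z  {0}  => 0  0->0 ok
  [8] x  {3,4}  => 4  0->4 ok
  [9] x  {3,4}  => 3  4->3 ok

0,1,0,4,0,4,0,0,4,3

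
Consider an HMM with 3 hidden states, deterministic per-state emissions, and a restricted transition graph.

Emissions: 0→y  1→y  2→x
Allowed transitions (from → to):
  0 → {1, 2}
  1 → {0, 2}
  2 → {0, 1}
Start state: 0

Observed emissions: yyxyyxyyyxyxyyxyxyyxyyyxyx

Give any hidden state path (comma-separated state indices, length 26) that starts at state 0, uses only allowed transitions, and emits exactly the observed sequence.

0,1,2,1,0,2,0,1,0,2,1,2,0,1,2,0,2,0,1,2,0,1,0,2,0,2

  0: obs=y cand={0,1} pick 0 [start]
  1: obs=y cand={0,1} pick 1 [0->1 ok]
  2: obs=x cand={2} pick 2 [1->2 ok]
  3: obs=y cand={0,1} pick 1 [2->1 ok]
  4: obs=y cand={0,1} pick 0 [1->0 ok]
  5: obs=x cand={2} pick 2 [0->2 ok]
  6: obs=y cand={0,1} pick 0 [2->0 ok]
  7: obs=y cand={0,1} pick 1 [0->1 ok]
  8: obs=y cand={0,1} pick 0 [1->0 ok]
  9: obs=x cand={2} pick 2 [0->2 ok]
  10: obs=y cand={0,1} pick 1 [2->1 ok]
  11: obs=x cand={2} pick 2 [1->2 ok]
  12: obs=y cand={0,1} pick 0 [2->0 ok]
  13: obs=y cand={0,1} pick 1 [0->1 ok]
  14: obs=x cand={2} pick 2 [1->2 ok]
  15: obs=y cand={0,1} pick 0 [2->0 ok]
  16: obs=x cand={2} pick 2 [0->2 ok]
  17: obs=y cand={0,1} pick 0 [2->0 ok]
  18: obs=y cand={0,1} pick 1 [0->1 ok]
  19: obs=x cand={2} pick 2 [1->2 ok]
  20: obs=y cand={0,1} pick 0 [2->0 ok]
  21: obs=y cand={0,1} pick 1 [0->1 ok]
  22: obs=y cand={0,1} pick 0 [1->0 ok]
  23: obs=x cand={2} pick 2 [0->2 ok]
  24: obs=y cand={0,1} pick 0 [2->0 ok]
  25: obs=x cand={2} pick 2 [0->2 ok]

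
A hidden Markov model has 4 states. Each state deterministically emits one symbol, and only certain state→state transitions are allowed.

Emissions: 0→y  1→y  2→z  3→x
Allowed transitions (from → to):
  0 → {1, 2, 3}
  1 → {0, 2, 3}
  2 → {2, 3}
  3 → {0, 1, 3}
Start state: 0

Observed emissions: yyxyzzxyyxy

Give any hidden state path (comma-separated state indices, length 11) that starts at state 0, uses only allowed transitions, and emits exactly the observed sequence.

  pos 0: y in {0,1}, choose 0; start
  pos 1: y in {0,1}, choose 1; 0->1 ok
  pos 2: x in {3}, choose 3; 1->3 ok
  pos 3: y in {0,1}, choose 1; 3->1 ok
  pos 4: z in {2}, choose 2; 1->2 ok
  pos 5: z in {2}, choose 2; 2->2 ok
  pos 6: x in {3}, choose 3; 2->3 ok
  pos 7: y in {0,1}, choose 0; 3->0 ok
  pos 8: y in {0,1}, choose 1; 0->1 ok
  pos 9: x in {3}, choose 3; 1->3 ok
  pos 10: y in {0,1}, choose 0; 3->0 ok

0,1,3,1,2,2,3,0,1,3,0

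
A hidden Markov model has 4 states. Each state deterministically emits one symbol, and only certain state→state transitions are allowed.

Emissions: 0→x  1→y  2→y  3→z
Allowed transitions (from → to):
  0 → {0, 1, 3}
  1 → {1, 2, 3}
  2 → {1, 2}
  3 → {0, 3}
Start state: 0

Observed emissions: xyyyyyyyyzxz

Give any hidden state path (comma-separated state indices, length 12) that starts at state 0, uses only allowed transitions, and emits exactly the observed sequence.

  [0] x  {0}  => 0  start
  [1] y  {1,2}  => 1  0->1 ok
  [2] y  {1,2}  => 2  1->2 ok
  [3] y  {1,2}  => 2  2->2 ok
  [4] y  {1,2}  => 1  2->1 ok
  [5] y  {1,2}  => 1  1->1 ok
  [6] y  {1,2}  => 1  1->1 ok
  [7] y  {1,2}  => 2  1->2 ok
  [8] y  {1,2}  => 1  2->1 ok
  [9] z  {3}  => 3  1->3 ok
  [10] x  {0}  => 0  3->0 ok
  [11] z  {3}  => 3  0->3 ok

0,1,2,2,1,1,1,2,1,3,0,3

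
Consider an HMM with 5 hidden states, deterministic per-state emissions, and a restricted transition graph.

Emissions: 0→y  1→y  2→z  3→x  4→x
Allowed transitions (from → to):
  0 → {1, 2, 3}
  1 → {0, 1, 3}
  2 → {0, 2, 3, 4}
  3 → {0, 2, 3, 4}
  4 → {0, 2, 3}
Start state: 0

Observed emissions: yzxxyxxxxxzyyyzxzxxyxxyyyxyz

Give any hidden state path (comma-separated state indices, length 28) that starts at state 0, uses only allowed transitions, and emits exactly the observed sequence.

0,2,3,3,0,3,3,4,3,4,2,0,1,0,2,4,2,3,4,0,3,3,0,1,0,3,0,2

  pos 0: y in {0,1}, choose 0; start
  pos 1: z in {2}, choose 2; 0->2 ok
  pos 2: x in {3,4}, choose 3; 2->3 ok
  pos 3: x in {3,4}, choose 3; 3->3 ok
  pos 4: y in {0,1}, choose 0; 3->0 ok
  pos 5: x in {3,4}, choose 3; 0->3 ok
  pos 6: x in {3,4}, choose 3; 3->3 ok
  pos 7: x in {3,4}, choose 4; 3->4 ok
  pos 8: x in {3,4}, choose 3; 4->3 ok
  pos 9: x in {3,4}, choose 4; 3->4 ok
  pos 10: z in {2}, choose 2; 4->2 ok
  pos 11: y in {0,1}, choose 0; 2->0 ok
  pos 12: y in {0,1}, choose 1; 0->1 ok
  pos 13: y in {0,1}, choose 0; 1->0 ok
  pos 14: z in {2}, choose 2; 0->2 ok
  pos 15: x in {3,4}, choose 4; 2->4 ok
  pos 16: z in {2}, choose 2; 4->2 ok
  pos 17: x in {3,4}, choose 3; 2->3 ok
  pos 18: x in {3,4}, choose 4; 3->4 ok
  pos 19: y in {0,1}, choose 0; 4->0 ok
  pos 20: x in {3,4}, choose 3; 0->3 ok
  pos 21: x in {3,4}, choose 3; 3->3 ok
  pos 22: y in {0,1}, choose 0; 3->0 ok
  pos 23: y in {0,1}, choose 1; 0->1 ok
  pos 24: y in {0,1}, choose 0; 1->0 ok
  pos 25: x in {3,4}, choose 3; 0->3 ok
  pos 26: y in {0,1}, choose 0; 3->0 ok
  pos 27: z in {2}, choose 2; 0->2 ok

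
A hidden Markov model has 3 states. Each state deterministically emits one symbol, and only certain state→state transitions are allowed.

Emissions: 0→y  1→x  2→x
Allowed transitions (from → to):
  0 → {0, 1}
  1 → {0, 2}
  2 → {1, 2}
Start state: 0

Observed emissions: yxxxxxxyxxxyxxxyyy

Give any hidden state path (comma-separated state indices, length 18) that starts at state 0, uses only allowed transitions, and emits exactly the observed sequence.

0,1,2,2,2,2,1,0,1,2,1,0,1,2,1,0,0,0

  [0] y  {0}  => 0  start
  [1] x  {1,2}  => 1  0->1 ok
  [2] x  {1,2}  => 2  1->2 ok
  [3] x  {1,2}  => 2  2->2 ok
  [4] x  {1,2}  => 2  2->2 ok
  [5] x  {1,2}  => 2  2->2 ok
  [6] x  {1,2}  => 1  2->1 ok
  [7] y  {0}  => 0  1->0 ok
  [8] x  {1,2}  => 1  0->1 ok
  [9] x  {1,2}  => 2  1->2 ok
  [10] x  {1,2}  => 1  2->1 ok
  [11] y  {0}  => 0  1->0 ok
  [12] x  {1,2}  => 1  0->1 ok
  [13] x  {1,2}  => 2  1->2 ok
  [14] x  {1,2}  => 1  2->1 ok
  [15] y  {0}  => 0  1->0 ok
  [16] y  {0}  => 0  0->0 ok
  [17] y  {0}  => 0  0->0 ok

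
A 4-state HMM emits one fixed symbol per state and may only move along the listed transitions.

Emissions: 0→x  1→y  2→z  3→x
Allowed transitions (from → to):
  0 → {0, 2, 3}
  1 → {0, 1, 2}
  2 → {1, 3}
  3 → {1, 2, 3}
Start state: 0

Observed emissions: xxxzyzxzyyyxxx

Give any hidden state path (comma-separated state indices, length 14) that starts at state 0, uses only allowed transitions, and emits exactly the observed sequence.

0,0,0,2,1,2,3,2,1,1,1,0,0,0

  t0 'x' -> {0,3}, take 0 (start)
  t1 'x' -> {0,3}, take 0 (0->0 ok)
  t2 'x' -> {0,3}, take 0 (0->0 ok)
  t3 'z' -> {2}, take 2 (0->2 ok)
  t4 'y' -> {1}, take 1 (2->1 ok)
  t5 'z' -> {2}, take 2 (1->2 ok)
  t6 'x' -> {0,3}, take 3 (2->3 ok)
  t7 'z' -> {2}, take 2 (3->2 ok)
  t8 'y' -> {1}, take 1 (2->1 ok)
  t9 'y' -> {1}, take 1 (1->1 ok)
  t10 'y' -> {1}, take 1 (1->1 ok)
  t11 'x' -> {0,3}, take 0 (1->0 ok)
  t12 'x' -> {0,3}, take 0 (0->0 ok)
  t13 'x' -> {0,3}, take 0 (0->0 ok)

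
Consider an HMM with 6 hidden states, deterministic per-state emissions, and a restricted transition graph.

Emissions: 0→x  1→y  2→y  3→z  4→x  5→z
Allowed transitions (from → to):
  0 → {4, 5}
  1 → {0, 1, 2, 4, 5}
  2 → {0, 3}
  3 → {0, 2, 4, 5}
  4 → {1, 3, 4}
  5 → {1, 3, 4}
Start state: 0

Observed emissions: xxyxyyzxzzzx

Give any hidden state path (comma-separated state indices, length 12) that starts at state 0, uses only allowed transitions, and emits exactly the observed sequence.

  pos 0: x in {0,4}, choose 0; start
  pos 1: x in {0,4}, choose 4; 0->4 ok
  pos 2: y in {1,2}, choose 1; 4->1 ok
  pos 3: x in {0,4}, choose 4; 1->4 ok
  pos 4: y in {1,2}, choose 1; 4->1 ok
  pos 5: y in {1,2}, choose 2; 1->2 ok
  pos 6: z in {3,5}, choose 3; 2->3 ok
  pos 7: x in {0,4}, choose 4; 3->4 ok
  pos 8: z in {3,5}, choose 3; 4->3 ok
  pos 9: z in {3,5}, choose 5; 3->5 ok
  pos 10: z in {3,5}, choose 3; 5->3 ok
  pos 11: x in {0,4}, choose 0; 3->0 ok

0,4,1,4,1,2,3,4,3,5,3,0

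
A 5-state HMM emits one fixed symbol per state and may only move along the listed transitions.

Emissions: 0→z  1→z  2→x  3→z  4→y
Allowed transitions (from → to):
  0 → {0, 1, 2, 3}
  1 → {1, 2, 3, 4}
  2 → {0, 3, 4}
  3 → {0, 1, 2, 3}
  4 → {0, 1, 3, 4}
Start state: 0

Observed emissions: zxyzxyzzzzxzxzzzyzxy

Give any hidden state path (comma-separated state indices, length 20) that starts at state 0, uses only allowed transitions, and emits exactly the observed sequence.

  0: obs=z cand={0,1,3} pick 0 [start]
  1: obs=x cand={2} pick 2 [0->2 ok]
  2: obs=y cand={4} pick 4 [2->4 ok]
  3: obs=z cand={0,1,3} pick 0 [4->0 ok]
  4: obs=x cand={2} pick 2 [0->2 ok]
  5: obs=y cand={4} pick 4 [2->4 ok]
  6: obs=z cand={0,1,3} pick 0 [4->0 ok]
  7: obs=z cand={0,1,3} pick 0 [0->0 ok]
  8: obs=z cand={0,1,3} pick 3 [0->3 ok]
  9: obs=z cand={0,1,3} pick 3 [3->3 ok]
  10: obs=x cand={2} pick 2 [3->2 ok]
  11: obs=z cand={0,1,3} pick 0 [2->0 ok]
  12: obs=x cand={2} pick 2 [0->2 ok]
  13: obs=z cand={0,1,3} pick 0 [2->0 ok]
  14: obs=z cand={0,1,3} pick 0 [0->0 ok]
  15: obs=z cand={0,1,3} pick 1 [0->1 ok]
  16: obs=y cand={4} pick 4 [1->4 ok]
  17: obs=z cand={0,1,3} pick 0 [4->0 ok]
  18: obs=x cand={2} pick 2 [0->2 ok]
  19: obs=y cand={4} pick 4 [2->4 ok]

0,2,4,0,2,4,0,0,3,3,2,0,2,0,0,1,4,0,2,4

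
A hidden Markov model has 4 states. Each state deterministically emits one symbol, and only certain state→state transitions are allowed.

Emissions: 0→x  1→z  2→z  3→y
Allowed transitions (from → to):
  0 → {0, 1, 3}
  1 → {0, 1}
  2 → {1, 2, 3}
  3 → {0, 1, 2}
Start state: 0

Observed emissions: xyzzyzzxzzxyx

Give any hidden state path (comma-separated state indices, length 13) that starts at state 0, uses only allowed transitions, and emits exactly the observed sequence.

  0: obs=x cand={0} pick 0 [start]
  1: obs=y cand={3} pick 3 [0->3 ok]
  2: obs=z cand={1,2} pick 2 [3->2 ok]
  3: obs=z cand={1,2} pick 2 [2->2 ok]
  4: obs=y cand={3} pick 3 [2->3 ok]
  5: obs=z cand={1,2} pick 2 [3->2 ok]
  6: obs=z cand={1,2} pick 1 [2->1 ok]
  7: obs=x cand={0} pick 0 [1->0 ok]
  8: obs=z cand={1,2} pick 1 [0->1 ok]
  9: obs=z cand={1,2} pick 1 [1->1 ok]
  10: obs=x cand={0} pick 0 [1->0 ok]
  11: obs=y cand={3} pick 3 [0->3 ok]
  12: obs=x cand={0} pick 0 [3->0 ok]

0,3,2,2,3,2,1,0,1,1,0,3,0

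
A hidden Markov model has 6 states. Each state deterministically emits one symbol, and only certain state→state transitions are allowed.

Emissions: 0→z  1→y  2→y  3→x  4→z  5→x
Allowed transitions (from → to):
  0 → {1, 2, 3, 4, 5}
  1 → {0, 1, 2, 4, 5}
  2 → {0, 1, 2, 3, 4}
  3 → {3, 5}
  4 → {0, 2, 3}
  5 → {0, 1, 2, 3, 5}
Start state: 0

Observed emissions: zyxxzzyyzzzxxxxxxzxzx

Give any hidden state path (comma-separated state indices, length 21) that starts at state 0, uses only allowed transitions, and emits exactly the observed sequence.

0,2,3,5,0,4,2,2,0,4,0,5,3,3,3,3,5,0,5,0,3

  pos 0: z in {0,4}, choose 0; start
  pos 1: y in {1,2}, choose 2; 0->2 ok
  pos 2: x in {3,5}, choose 3; 2->3 ok
  pos 3: x in {3,5}, choose 5; 3->5 ok
  pos 4: z in {0,4}, choose 0; 5->0 ok
  pos 5: z in {0,4}, choose 4; 0->4 ok
  pos 6: y in {1,2}, choose 2; 4->2 ok
  pos 7: y in {1,2}, choose 2; 2->2 ok
  pos 8: z in {0,4}, choose 0; 2->0 ok
  pos 9: z in {0,4}, choose 4; 0->4 ok
  pos 10: z in {0,4}, choose 0; 4->0 ok
  pos 11: x in {3,5}, choose 5; 0->5 ok
  pos 12: x in {3,5}, choose 3; 5->3 ok
  pos 13: x in {3,5}, choose 3; 3->3 ok
  pos 14: x in {3,5}, choose 3; 3->3 ok
  pos 15: x in {3,5}, choose 3; 3->3 ok
  pos 16: x in {3,5}, choose 5; 3->5 ok
  pos 17: z in {0,4}, choose 0; 5->0 ok
  pos 18: x in {3,5}, choose 5; 0->5 ok
  pos 19: z in {0,4}, choose 0; 5->0 ok
  pos 20: x in {3,5}, choose 3; 0->3 ok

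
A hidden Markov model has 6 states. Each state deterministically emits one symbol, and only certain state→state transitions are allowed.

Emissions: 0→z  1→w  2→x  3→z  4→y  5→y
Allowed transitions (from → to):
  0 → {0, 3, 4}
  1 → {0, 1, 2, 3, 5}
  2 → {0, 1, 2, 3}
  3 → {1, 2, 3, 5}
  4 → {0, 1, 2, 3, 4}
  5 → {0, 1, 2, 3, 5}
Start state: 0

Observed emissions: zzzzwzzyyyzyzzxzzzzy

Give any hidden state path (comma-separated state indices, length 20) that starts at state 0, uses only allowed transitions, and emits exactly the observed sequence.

0,3,3,3,1,0,3,5,5,5,0,4,0,3,2,3,3,3,3,5

  t0 'z' -> {0,3}, take 0 (start)
  t1 'z' -> {0,3}, take 3 (0->3 ok)
  t2 'z' -> {0,3}, take 3 (3->3 ok)
  t3 'z' -> {0,3}, take 3 (3->3 ok)
  t4 'w' -> {1}, take 1 (3->1 ok)
  t5 'z' -> {0,3}, take 0 (1->0 ok)
  t6 'z' -> {0,3}, take 3 (0->3 ok)
  t7 'y' -> {4,5}, take 5 (3->5 ok)
  t8 'y' -> {4,5}, take 5 (5->5 ok)
  t9 'y' -> {4,5}, take 5 (5->5 ok)
  t10 'z' -> {0,3}, take 0 (5->0 ok)
  t11 'y' -> {4,5}, take 4 (0->4 ok)
  t12 'z' -> {0,3}, take 0 (4->0 ok)
  t13 'z' -> {0,3}, take 3 (0->3 ok)
  t14 'x' -> {2}, take 2 (3->2 ok)
  t15 'z' -> {0,3}, take 3 (2->3 ok)
  t16 'z' -> {0,3}, take 3 (3->3 ok)
  t17 'z' -> {0,3}, take 3 (3->3 ok)
  t18 'z' -> {0,3}, take 3 (3->3 ok)
  t19 'y' -> {4,5}, take 5 (3->5 ok)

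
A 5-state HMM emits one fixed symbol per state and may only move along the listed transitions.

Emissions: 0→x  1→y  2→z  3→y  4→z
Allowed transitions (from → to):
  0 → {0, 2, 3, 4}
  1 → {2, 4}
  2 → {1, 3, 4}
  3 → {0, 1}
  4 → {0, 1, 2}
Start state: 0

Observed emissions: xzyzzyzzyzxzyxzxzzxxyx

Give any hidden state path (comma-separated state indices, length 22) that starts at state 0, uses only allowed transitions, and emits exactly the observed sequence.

  0: obs=x cand={0} pick 0 [start]
  1: obs=z cand={2,4} pick 2 [0->2 ok]
  2: obs=y cand={1,3} pick 1 [2->1 ok]
  3: obs=z cand={2,4} pick 4 [1->4 ok]
  4: obs=z cand={2,4} pick 2 [4->2 ok]
  5: obs=y cand={1,3} pick 1 [2->1 ok]
  6: obs=z cand={2,4} pick 4 [1->4 ok]
  7: obs=z cand={2,4} pick 2 [4->2 ok]
  8: obs=y cand={1,3} pick 1 [2->1 ok]
  9: obs=z cand={2,4} pick 4 [1->4 ok]
  10: obs=x cand={0} pick 0 [4->0 ok]
  11: obs=z cand={2,4} pick 2 [0->2 ok]
  12: obs=y cand={1,3} pick 3 [2->3 ok]
  13: obs=x cand={0} pick 0 [3->0 ok]
  14: obs=z cand={2,4} pick 4 [0->4 ok]
  15: obs=x cand={0} pick 0 [4->0 ok]
  16: obs=z cand={2,4} pick 2 [0->2 ok]
  17: obs=z cand={2,4} pick 4 [2->4 ok]
  18: obs=x cand={0} pick 0 [4->0 ok]
  19: obs=x cand={0} pick 0 [0->0 ok]
  20: obs=y cand={1,3} pick 3 [0->3 ok]
  21: obs=x cand={0} pick 0 [3->0 ok]

0,2,1,4,2,1,4,2,1,4,0,2,3,0,4,0,2,4,0,0,3,0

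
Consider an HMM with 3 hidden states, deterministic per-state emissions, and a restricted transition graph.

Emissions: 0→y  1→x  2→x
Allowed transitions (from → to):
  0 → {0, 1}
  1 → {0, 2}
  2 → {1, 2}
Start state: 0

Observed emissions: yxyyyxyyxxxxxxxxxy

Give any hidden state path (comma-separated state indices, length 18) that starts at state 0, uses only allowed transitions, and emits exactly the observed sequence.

  [0] y  {0}  => 0  start
  [1] x  {1,2}  => 1  0->1 ok
  [2] y  {0}  => 0  1->0 ok
  [3] y  {0}  => 0  0->0 ok
  [4] y  {0}  => 0  0->0 ok
  [5] x  {1,2}  => 1  0->1 ok
  [6] y  {0}  => 0  1->0 ok
  [7] y  {0}  => 0  0->0 ok
  [8] x  {1,2}  => 1  0->1 ok
  [9] x  {1,2}  => 2  1->2 ok
  [10] x  {1,2}  => 1  2->1 ok
  [11] x  {1,2}  => 2  1->2 ok
  [12] x  {1,2}  => 2  2->2 ok
  [13] x  {1,2}  => 2  2->2 ok
  [14] x  {1,2}  => 2  2->2 ok
  [15] x  {1,2}  => 2  2->2 ok
  [16] x  {1,2}  => 1  2->1 ok
  [17] y  {0}  => 0  1->0 ok

0,1,0,0,0,1,0,0,1,2,1,2,2,2,2,2,1,0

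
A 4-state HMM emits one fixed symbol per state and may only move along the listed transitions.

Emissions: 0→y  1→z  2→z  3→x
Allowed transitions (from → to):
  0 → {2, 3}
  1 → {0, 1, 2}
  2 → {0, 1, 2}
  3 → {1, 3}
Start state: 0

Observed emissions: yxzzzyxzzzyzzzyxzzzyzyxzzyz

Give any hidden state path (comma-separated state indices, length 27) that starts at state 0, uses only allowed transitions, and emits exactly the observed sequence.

  pos 0: y in {0}, choose 0; start
  pos 1: x in {3}, choose 3; 0->3 ok
  pos 2: z in {1,2}, choose 1; 3->1 ok
  pos 3: z in {1,2}, choose 2; 1->2 ok
  pos 4: z in {1,2}, choose 2; 2->2 ok
  pos 5: y in {0}, choose 0; 2->0 ok
  pos 6: x in {3}, choose 3; 0->3 ok
  pos 7: z in {1,2}, choose 1; 3->1 ok
  pos 8: z in {1,2}, choose 1; 1->1 ok
  pos 9: z in {1,2}, choose 2; 1->2 ok
  pos 10: y in {0}, choose 0; 2->0 ok
  pos 11: z in {1,2}, choose 2; 0->2 ok
  pos 12: z in {1,2}, choose 2; 2->2 ok
  pos 13: z in {1,2}, choose 1; 2->1 ok
  pos 14: y in {0}, choose 0; 1->0 ok
  pos 15: x in {3}, choose 3; 0->3 ok
  pos 16: z in {1,2}, choose 1; 3->1 ok
  pos 17: z in {1,2}, choose 2; 1->2 ok
  pos 18: z in {1,2}, choose 1; 2->1 ok
  pos 19: y in {0}, choose 0; 1->0 ok
  pos 20: z in {1,2}, choose 2; 0->2 ok
  pos 21: y in {0}, choose 0; 2->0 ok
  pos 22: x in {3}, choose 3; 0->3 ok
  pos 23: z in {1,2}, choose 1; 3->1 ok
  pos 24: z in {1,2}, choose 1; 1->1 ok
  pos 25: y in {0}, choose 0; 1->0 ok
  pos 26: z in {1,2}, choose 2; 0->2 ok

0,3,1,2,2,0,3,1,1,2,0,2,2,1,0,3,1,2,1,0,2,0,3,1,1,0,2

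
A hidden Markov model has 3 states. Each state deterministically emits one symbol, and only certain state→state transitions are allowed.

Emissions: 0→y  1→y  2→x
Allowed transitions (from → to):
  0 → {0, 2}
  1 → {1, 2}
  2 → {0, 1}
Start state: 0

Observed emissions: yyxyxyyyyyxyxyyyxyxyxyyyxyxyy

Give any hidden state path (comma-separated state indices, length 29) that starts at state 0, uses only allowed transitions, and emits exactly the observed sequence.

0,0,2,1,2,1,1,1,1,1,2,0,2,1,1,1,2,1,2,1,2,0,0,0,2,0,2,1,1

  pos 0: y in {0,1}, choose 0; start
  pos 1: y in {0,1}, choose 0; 0->0 ok
  pos 2: x in {2}, choose 2; 0->2 ok
  pos 3: y in {0,1}, choose 1; 2->1 ok
  pos 4: x in {2}, choose 2; 1->2 ok
  pos 5: y in {0,1}, choose 1; 2->1 ok
  pos 6: y in {0,1}, choose 1; 1->1 ok
  pos 7: y in {0,1}, choose 1; 1->1 ok
  pos 8: y in {0,1}, choose 1; 1->1 ok
  pos 9: y in {0,1}, choose 1; 1->1 ok
  pos 10: x in {2}, choose 2; 1->2 ok
  pos 11: y in {0,1}, choose 0; 2->0 ok
  pos 12: x in {2}, choose 2; 0->2 ok
  pos 13: y in {0,1}, choose 1; 2->1 ok
  pos 14: y in {0,1}, choose 1; 1->1 ok
  pos 15: y in {0,1}, choose 1; 1->1 ok
  pos 16: x in {2}, choose 2; 1->2 ok
  pos 17: y in {0,1}, choose 1; 2->1 ok
  pos 18: x in {2}, choose 2; 1->2 ok
  pos 19: y in {0,1}, choose 1; 2->1 ok
  pos 20: x in {2}, choose 2; 1->2 ok
  pos 21: y in {0,1}, choose 0; 2->0 ok
  pos 22: y in {0,1}, choose 0; 0->0 ok
  pos 23: y in {0,1}, choose 0; 0->0 ok
  pos 24: x in {2}, choose 2; 0->2 ok
  pos 25: y in {0,1}, choose 0; 2->0 ok
  pos 26: x in {2}, choose 2; 0->2 ok
  pos 27: y in {0,1}, choose 1; 2->1 ok
  pos 28: y in {0,1}, choose 1; 1->1 ok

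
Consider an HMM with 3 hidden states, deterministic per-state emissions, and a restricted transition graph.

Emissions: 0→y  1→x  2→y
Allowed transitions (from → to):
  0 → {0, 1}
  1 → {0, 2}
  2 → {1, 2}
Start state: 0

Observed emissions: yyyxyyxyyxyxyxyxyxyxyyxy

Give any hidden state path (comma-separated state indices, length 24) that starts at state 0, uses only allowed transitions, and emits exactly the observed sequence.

  pos 0: y in {0,2}, choose 0; start
  pos 1: y in {0,2}, choose 0; 0->0 ok
  pos 2: y in {0,2}, choose 0; 0->0 ok
  pos 3: x in {1}, choose 1; 0->1 ok
  pos 4: y in {0,2}, choose 0; 1->0 ok
  pos 5: y in {0,2}, choose 0; 0->0 ok
  pos 6: x in {1}, choose 1; 0->1 ok
  pos 7: y in {0,2}, choose 2; 1->2 ok
  pos 8: y in {0,2}, choose 2; 2->2 ok
  pos 9: x in {1}, choose 1; 2->1 ok
  pos 10: y in {0,2}, choose 0; 1->0 ok
  pos 11: x in {1}, choose 1; 0->1 ok
  pos 12: y in {0,2}, choose 0; 1->0 ok
  pos 13: x in {1}, choose 1; 0->1 ok
  pos 14: y in {0,2}, choose 2; 1->2 ok
  pos 15: x in {1}, choose 1; 2->1 ok
  pos 16: y in {0,2}, choose 0; 1->0 ok
  pos 17: x in {1}, choose 1; 0->1 ok
  pos 18: y in {0,2}, choose 0; 1->0 ok
  pos 19: x in {1}, choose 1; 0->1 ok
  pos 20: y in {0,2}, choose 0; 1->0 ok
  pos 21: y in {0,2}, choose 0; 0->0 ok
  pos 22: x in {1}, choose 1; 0->1 ok
  pos 23: y in {0,2}, choose 2; 1->2 ok

0,0,0,1,0,0,1,2,2,1,0,1,0,1,2,1,0,1,0,1,0,0,1,2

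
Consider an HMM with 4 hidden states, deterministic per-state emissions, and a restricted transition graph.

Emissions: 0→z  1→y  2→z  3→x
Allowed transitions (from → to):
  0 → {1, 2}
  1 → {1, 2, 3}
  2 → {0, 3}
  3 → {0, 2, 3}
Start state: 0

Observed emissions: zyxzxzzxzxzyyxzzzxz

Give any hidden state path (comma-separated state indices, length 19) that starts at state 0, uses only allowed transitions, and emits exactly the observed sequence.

0,1,3,2,3,0,2,3,2,3,0,1,1,3,2,0,2,3,0

  t0 'z' -> {0,2}, take 0 (start)
  t1 'y' -> {1}, take 1 (0->1 ok)
  t2 'x' -> {3}, take 3 (1->3 ok)
  t3 'z' -> {0,2}, take 2 (3->2 ok)
  t4 'x' -> {3}, take 3 (2->3 ok)
  t5 'z' -> {0,2}, take 0 (3->0 ok)
  t6 'z' -> {0,2}, take 2 (0->2 ok)
  t7 'x' -> {3}, take 3 (2->3 ok)
  t8 'z' -> {0,2}, take 2 (3->2 ok)
  t9 'x' -> {3}, take 3 (2->3 ok)
  t10 'z' -> {0,2}, take 0 (3->0 ok)
  t11 'y' -> {1}, take 1 (0->1 ok)
  t12 'y' -> {1}, take 1 (1->1 ok)
  t13 'x' -> {3}, take 3 (1->3 ok)
  t14 'z' -> {0,2}, take 2 (3->2 ok)
  t15 'z' -> {0,2}, take 0 (2->0 ok)
  t16 'z' -> {0,2}, take 2 (0->2 ok)
  t17 'x' -> {3}, take 3 (2->3 ok)
  t18 'z' -> {0,2}, take 0 (3->0 ok)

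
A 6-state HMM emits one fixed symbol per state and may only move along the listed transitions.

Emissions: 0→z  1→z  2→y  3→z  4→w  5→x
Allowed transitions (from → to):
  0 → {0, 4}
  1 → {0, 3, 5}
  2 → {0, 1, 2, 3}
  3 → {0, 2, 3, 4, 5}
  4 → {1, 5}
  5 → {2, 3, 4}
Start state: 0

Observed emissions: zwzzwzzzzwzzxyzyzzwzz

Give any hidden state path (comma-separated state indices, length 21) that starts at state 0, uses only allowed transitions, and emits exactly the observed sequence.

  [0] z  {0,1,3}  => 0  start
  [1] w  {4}  => 4  0->4 ok
  [2] z  {0,1,3}  => 1  4->1 ok
  [3] z  {0,1,3}  => 0  1->0 ok
  [4] w  {4}  => 4  0->4 ok
  [5] z  {0,1,3}  => 1  4->1 ok
  [6] z  {0,1,3}  => 3  1->3 ok
  [7] z  {0,1,3}  => 0  3->0 ok
  [8] z  {0,1,3}  => 0  0->0 ok
  [9] w  {4}  => 4  0->4 ok
  [10] z  {0,1,3}  => 1  4->1 ok
  [11] z  {0,1,3}  => 3  1->3 ok
  [12] x  {5}  => 5  3->5 ok
  [13] y  {2}  => 2  5->2 ok
  [14] z  {0,1,3}  => 3  2->3 ok
  [15] y  {2}  => 2  3->2 ok
  [16] z  {0,1,3}  => 0  2->0 ok
  [17] z  {0,1,3}  => 0  0->0 ok
  [18] w  {4}  => 4  0->4 ok
  [19] z  {0,1,3}  => 1  4->1 ok
  [20] z  {0,1,3}  => 0  1->0 ok

0,4,1,0,4,1,3,0,0,4,1,3,5,2,3,2,0,0,4,1,0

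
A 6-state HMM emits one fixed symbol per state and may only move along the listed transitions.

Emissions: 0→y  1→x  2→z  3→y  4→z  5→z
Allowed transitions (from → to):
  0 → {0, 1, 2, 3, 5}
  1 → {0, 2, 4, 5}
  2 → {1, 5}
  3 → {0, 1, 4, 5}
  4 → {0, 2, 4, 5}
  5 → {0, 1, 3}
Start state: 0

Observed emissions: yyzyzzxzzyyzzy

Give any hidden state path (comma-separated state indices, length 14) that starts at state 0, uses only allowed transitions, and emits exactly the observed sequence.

  pos 0: y in {0,3}, choose 0; start
  pos 1: y in {0,3}, choose 3; 0->3 ok
  pos 2: z in {2,4,5}, choose 4; 3->4 ok
  pos 3: y in {0,3}, choose 0; 4->0 ok
  pos 4: z in {2,4,5}, choose 2; 0->2 ok
  pos 5: z in {2,4,5}, choose 5; 2->5 ok
  pos 6: x in {1}, choose 1; 5->1 ok
  pos 7: z in {2,4,5}, choose 4; 1->4 ok
  pos 8: z in {2,4,5}, choose 5; 4->5 ok
  pos 9: y in {0,3}, choose 3; 5->3 ok
  pos 10: y in {0,3}, choose 0; 3->0 ok
  pos 11: z in {2,4,5}, choose 2; 0->2 ok
  pos 12: z in {2,4,5}, choose 5; 2->5 ok
  pos 13: y in {0,3}, choose 3; 5->3 ok

0,3,4,0,2,5,1,4,5,3,0,2,5,3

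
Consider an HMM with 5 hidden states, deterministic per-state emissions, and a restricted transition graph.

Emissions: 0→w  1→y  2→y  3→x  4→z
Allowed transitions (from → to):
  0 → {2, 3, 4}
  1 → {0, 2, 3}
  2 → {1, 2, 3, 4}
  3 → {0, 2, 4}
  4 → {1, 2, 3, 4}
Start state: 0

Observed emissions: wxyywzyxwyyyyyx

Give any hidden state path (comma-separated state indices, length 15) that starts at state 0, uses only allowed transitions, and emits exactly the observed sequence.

  t0 'w' -> {0}, take 0 (start)
  t1 'x' -> {3}, take 3 (0->3 ok)
  t2 'y' -> {1,2}, take 2 (3->2 ok)
  t3 'y' -> {1,2}, take 1 (2->1 ok)
  t4 'w' -> {0}, take 0 (1->0 ok)
  t5 'z' -> {4}, take 4 (0->4 ok)
  t6 'y' -> {1,2}, take 1 (4->1 ok)
  t7 'x' -> {3}, take 3 (1->3 ok)
  t8 'w' -> {0}, take 0 (3->0 ok)
  t9 'y' -> {1,2}, take 2 (0->2 ok)
  t10 'y' -> {1,2}, take 1 (2->1 ok)
  t11 'y' -> {1,2}, take 2 (1->2 ok)
  t12 'y' -> {1,2}, take 2 (2->2 ok)
  t13 'y' -> {1,2}, take 1 (2->1 ok)
  t14 'x' -> {3}, take 3 (1->3 ok)

0,3,2,1,0,4,1,3,0,2,1,2,2,1,3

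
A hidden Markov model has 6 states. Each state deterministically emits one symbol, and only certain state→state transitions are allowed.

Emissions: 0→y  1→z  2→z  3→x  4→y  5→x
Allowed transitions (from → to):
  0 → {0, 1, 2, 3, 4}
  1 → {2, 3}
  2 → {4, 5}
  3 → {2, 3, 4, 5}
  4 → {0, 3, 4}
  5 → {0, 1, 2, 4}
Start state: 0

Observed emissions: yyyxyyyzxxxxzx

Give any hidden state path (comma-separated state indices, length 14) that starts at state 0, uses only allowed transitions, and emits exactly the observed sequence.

  [0] y  {0,4}  => 0  start
  [1] y  {0,4}  => 0  0->0 ok
  [2] y  {0,4}  => 0  0->0 ok
  [3] x  {3,5}  => 3  0->3 ok
  [4] y  {0,4}  => 4  3->4 ok
  [5] y  {0,4}  => 4  4->4 ok
  [6] y  {0,4}  => 0  4->0 ok
  [7] z  {1,2}  => 1  0->1 ok
  [8] x  {3,5}  => 3  1->3 ok
  [9] x  {3,5}  => 3  3->3 ok
  [10] x  {3,5}  => 3  3->3 ok
  [11] x  {3,5}  => 5  3->5 ok
  [12] z  {1,2}  => 2  5->2 ok
  [13] x  {3,5}  => 5  2->5 ok

0,0,0,3,4,4,0,1,3,3,3,5,2,5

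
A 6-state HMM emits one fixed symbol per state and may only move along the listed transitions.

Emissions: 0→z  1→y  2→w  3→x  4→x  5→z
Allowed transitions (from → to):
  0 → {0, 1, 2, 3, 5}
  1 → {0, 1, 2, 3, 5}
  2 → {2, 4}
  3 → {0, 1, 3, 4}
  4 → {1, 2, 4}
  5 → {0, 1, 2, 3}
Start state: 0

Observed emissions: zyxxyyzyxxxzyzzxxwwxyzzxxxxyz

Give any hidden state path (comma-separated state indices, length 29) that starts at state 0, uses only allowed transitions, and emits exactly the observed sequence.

  0: obs=z cand={0,5} pick 0 [start]
  1: obs=y cand={1} pick 1 [0->1 ok]
  2: obs=x cand={3,4} pick 3 [1->3 ok]
  3: obs=x cand={3,4} pick 3 [3->3 ok]
  4: obs=y cand={1} pick 1 [3->1 ok]
  5: obs=y cand={1} pick 1 [1->1 ok]
  6: obs=z cand={0,5} pick 5 [1->5 ok]
  7: obs=y cand={1} pick 1 [5->1 ok]
  8: obs=x cand={3,4} pick 3 [1->3 ok]
  9: obs=x cand={3,4} pick 3 [3->3 ok]
  10: obs=x cand={3,4} pick 3 [3->3 ok]
  11: obs=z cand={0,5} pick 0 [3->0 ok]
  12: obs=y cand={1} pick 1 [0->1 ok]
  13: obs=z cand={0,5} pick 5 [1->5 ok]
  14: obs=z cand={0,5} pick 0 [5->0 ok]
  15: obs=x cand={3,4} pick 3 [0->3 ok]
  16: obs=x cand={3,4} pick 4 [3->4 ok]
  17: obs=w cand={2} pick 2 [4->2 ok]
  18: obs=w cand={2} pick 2 [2->2 ok]
  19: obs=x cand={3,4} pick 4 [2->4 ok]
  20: obs=y cand={1} pick 1 [4->1 ok]
  21: obs=z cand={0,5} pick 0 [1->0 ok]
  22: obs=z cand={0,5} pick 0 [0->0 ok]
  23: obs=x cand={3,4} pick 3 [0->3 ok]
  24: obs=x cand={3,4} pick 4 [3->4 ok]
  25: obs=x cand={3,4} pick 4 [4->4 ok]
  26: obs=x cand={3,4} pick 4 [4->4 ok]
  27: obs=y cand={1} pick 1 [4->1 ok]
  28: obs=z cand={0,5} pick 5 [1->5 ok]

0,1,3,3,1,1,5,1,3,3,3,0,1,5,0,3,4,2,2,4,1,0,0,3,4,4,4,1,5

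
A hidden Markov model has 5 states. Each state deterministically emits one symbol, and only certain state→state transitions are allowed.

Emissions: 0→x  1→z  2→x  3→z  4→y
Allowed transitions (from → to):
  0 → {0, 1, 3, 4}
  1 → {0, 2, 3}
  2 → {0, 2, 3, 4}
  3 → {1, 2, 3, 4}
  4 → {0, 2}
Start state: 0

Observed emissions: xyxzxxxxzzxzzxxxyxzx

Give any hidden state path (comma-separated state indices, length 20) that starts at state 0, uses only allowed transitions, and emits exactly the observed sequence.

0,4,0,1,2,2,2,0,3,1,0,3,3,2,2,2,4,0,1,0

  [0] x  {0,2}  => 0  start
  [1] y  {4}  => 4  0->4 ok
  [2] x  {0,2}  => 0  4->0 ok
  [3] z  {1,3}  => 1  0->1 ok
  [4] x  {0,2}  => 2  1->2 ok
  [5] x  {0,2}  => 2  2->2 ok
  [6] x  {0,2}  => 2  2->2 ok
  [7] x  {0,2}  => 0  2->0 ok
  [8] z  {1,3}  => 3  0->3 ok
  [9] z  {1,3}  => 1  3->1 ok
  [10] x  {0,2}  => 0  1->0 ok
  [11] z  {1,3}  => 3  0->3 ok
  [12] z  {1,3}  => 3  3->3 ok
  [13] x  {0,2}  => 2  3->2 ok
  [14] x  {0,2}  => 2  2->2 ok
  [15] x  {0,2}  => 2  2->2 ok
  [16] y  {4}  => 4  2->4 ok
  [17] x  {0,2}  => 0  4->0 ok
  [18] z  {1,3}  => 1  0->1 ok
  [19] x  {0,2}  => 0  1->0 ok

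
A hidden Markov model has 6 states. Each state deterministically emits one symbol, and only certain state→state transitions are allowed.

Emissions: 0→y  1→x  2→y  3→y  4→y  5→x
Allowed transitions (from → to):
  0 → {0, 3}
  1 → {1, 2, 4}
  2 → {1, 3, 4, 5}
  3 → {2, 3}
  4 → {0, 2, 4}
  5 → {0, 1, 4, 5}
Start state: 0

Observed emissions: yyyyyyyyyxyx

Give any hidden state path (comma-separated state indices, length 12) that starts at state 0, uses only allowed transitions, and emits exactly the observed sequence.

  pos 0: y in {0,2,3,4}, choose 0; start
  pos 1: y in {0,2,3,4}, choose 3; 0->3 ok
  pos 2: y in {0,2,3,4}, choose 2; 3->2 ok
  pos 3: y in {0,2,3,4}, choose 3; 2->3 ok
  pos 4: y in {0,2,3,4}, choose 3; 3->3 ok
  pos 5: y in {0,2,3,4}, choose 3; 3->3 ok
  pos 6: y in {0,2,3,4}, choose 3; 3->3 ok
  pos 7: y in {0,2,3,4}, choose 3; 3->3 ok
  pos 8: y in {0,2,3,4}, choose 2; 3->2 ok
  pos 9: x in {1,5}, choose 1; 2->1 ok
  pos 10: y in {0,2,3,4}, choose 2; 1->2 ok
  pos 11: x in {1,5}, choose 1; 2->1 ok

0,3,2,3,3,3,3,3,2,1,2,1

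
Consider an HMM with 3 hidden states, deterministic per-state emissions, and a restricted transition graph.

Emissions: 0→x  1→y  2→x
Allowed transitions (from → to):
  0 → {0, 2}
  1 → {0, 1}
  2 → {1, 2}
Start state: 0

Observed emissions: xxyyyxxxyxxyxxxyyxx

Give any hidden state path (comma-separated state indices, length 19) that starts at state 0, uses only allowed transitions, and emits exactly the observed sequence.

0,2,1,1,1,0,0,2,1,0,2,1,0,2,2,1,1,0,2

  pos 0: x in {0,2}, choose 0; start
  pos 1: x in {0,2}, choose 2; 0->2 ok
  pos 2: y in {1}, choose 1; 2->1 ok
  pos 3: y in {1}, choose 1; 1->1 ok
  pos 4: y in {1}, choose 1; 1->1 ok
  pos 5: x in {0,2}, choose 0; 1->0 ok
  pos 6: x in {0,2}, choose 0; 0->0 ok
  pos 7: x in {0,2}, choose 2; 0->2 ok
  pos 8: y in {1}, choose 1; 2->1 ok
  pos 9: x in {0,2}, choose 0; 1->0 ok
  pos 10: x in {0,2}, choose 2; 0->2 ok
  pos 11: y in {1}, choose 1; 2->1 ok
  pos 12: x in {0,2}, choose 0; 1->0 ok
  pos 13: x in {0,2}, choose 2; 0->2 ok
  pos 14: x in {0,2}, choose 2; 2->2 ok
  pos 15: y in {1}, choose 1; 2->1 ok
  pos 16: y in {1}, choose 1; 1->1 ok
  pos 17: x in {0,2}, choose 0; 1->0 ok
  pos 18: x in {0,2}, choose 2; 0->2 ok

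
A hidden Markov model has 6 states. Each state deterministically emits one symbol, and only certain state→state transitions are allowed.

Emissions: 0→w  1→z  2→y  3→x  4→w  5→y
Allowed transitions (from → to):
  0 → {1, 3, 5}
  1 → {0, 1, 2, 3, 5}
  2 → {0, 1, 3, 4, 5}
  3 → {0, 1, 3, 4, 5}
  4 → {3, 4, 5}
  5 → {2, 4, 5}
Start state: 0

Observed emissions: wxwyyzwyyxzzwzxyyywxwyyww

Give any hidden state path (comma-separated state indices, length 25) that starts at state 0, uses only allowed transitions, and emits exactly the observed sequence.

  0: obs=w cand={0,4} pick 0 [start]
  1: obs=x cand={3} pick 3 [0->3 ok]
  2: obs=w cand={0,4} pick 0 [3->0 ok]
  3: obs=y cand={2,5} pick 5 [0->5 ok]
  4: obs=y cand={2,5} pick 2 [5->2 ok]
  5: obs=z cand={1} pick 1 [2->1 ok]
  6: obs=w cand={0,4} pick 0 [1->0 ok]
  7: obs=y cand={2,5} pick 5 [0->5 ok]
  8: obs=y cand={2,5} pick 2 [5->2 ok]
  9: obs=x cand={3} pick 3 [2->3 ok]
  10: obs=z cand={1} pick 1 [3->1 ok]
  11: obs=z cand={1} pick 1 [1->1 ok]
  12: obs=w cand={0,4} pick 0 [1->0 ok]
  13: obs=z cand={1} pick 1 [0->1 ok]
  14: obs=x cand={3} pick 3 [1->3 ok]
  15: obs=y cand={2,5} pick 5 [3->5 ok]
  16: obs=y cand={2,5} pick 5 [5->5 ok]
  17: obs=y cand={2,5} pick 2 [5->2 ok]
  18: obs=w cand={0,4} pick 0 [2->0 ok]
  19: obs=x cand={3} pick 3 [0->3 ok]
  20: obs=w cand={0,4} pick 4 [3->4 ok]
  21: obs=y cand={2,5} pick 5 [4->5 ok]
  22: obs=y cand={2,5} pick 2 [5->2 ok]
  23: obs=w cand={0,4} pick 4 [2->4 ok]
  24: obs=w cand={0,4} pick 4 [4->4 ok]

0,3,0,5,2,1,0,5,2,3,1,1,0,1,3,5,5,2,0,3,4,5,2,4,4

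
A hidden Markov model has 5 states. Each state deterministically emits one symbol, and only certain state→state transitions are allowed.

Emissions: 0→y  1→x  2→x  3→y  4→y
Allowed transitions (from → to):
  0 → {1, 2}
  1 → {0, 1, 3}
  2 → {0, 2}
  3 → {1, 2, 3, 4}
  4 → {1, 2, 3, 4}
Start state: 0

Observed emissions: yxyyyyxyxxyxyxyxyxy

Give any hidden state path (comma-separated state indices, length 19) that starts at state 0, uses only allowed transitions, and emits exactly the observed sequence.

0,1,3,3,4,3,2,0,2,2,0,1,0,1,0,1,0,1,0

  t0 'y' -> {0,3,4}, take 0 (start)
  t1 'x' -> {1,2}, take 1 (0->1 ok)
  t2 'y' -> {0,3,4}, take 3 (1->3 ok)
  t3 'y' -> {0,3,4}, take 3 (3->3 ok)
  t4 'y' -> {0,3,4}, take 4 (3->4 ok)
  t5 'y' -> {0,3,4}, take 3 (4->3 ok)
  t6 'x' -> {1,2}, take 2 (3->2 ok)
  t7 'y' -> {0,3,4}, take 0 (2->0 ok)
  t8 'x' -> {1,2}, take 2 (0->2 ok)
  t9 'x' -> {1,2}, take 2 (2->2 ok)
  t10 'y' -> {0,3,4}, take 0 (2->0 ok)
  t11 'x' -> {1,2}, take 1 (0->1 ok)
  t12 'y' -> {0,3,4}, take 0 (1->0 ok)
  t13 'x' -> {1,2}, take 1 (0->1 ok)
  t14 'y' -> {0,3,4}, take 0 (1->0 ok)
  t15 'x' -> {1,2}, take 1 (0->1 ok)
  t16 'y' -> {0,3,4}, take 0 (1->0 ok)
  t17 'x' -> {1,2}, take 1 (0->1 ok)
  t18 'y' -> {0,3,4}, take 0 (1->0 ok)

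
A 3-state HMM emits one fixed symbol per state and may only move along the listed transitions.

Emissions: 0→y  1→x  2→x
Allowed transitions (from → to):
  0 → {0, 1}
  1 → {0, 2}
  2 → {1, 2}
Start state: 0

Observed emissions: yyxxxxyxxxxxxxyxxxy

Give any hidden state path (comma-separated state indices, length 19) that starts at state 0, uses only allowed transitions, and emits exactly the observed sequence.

0,0,1,2,2,1,0,1,2,2,2,2,2,1,0,1,2,1,0

  t0 'y' -> {0}, take 0 (start)
  t1 'y' -> {0}, take 0 (0->0 ok)
  t2 'x' -> {1,2}, take 1 (0->1 ok)
  t3 'x' -> {1,2}, take 2 (1->2 ok)
  t4 'x' -> {1,2}, take 2 (2->2 ok)
  t5 'x' -> {1,2}, take 1 (2->1 ok)
  t6 'y' -> {0}, take 0 (1->0 ok)
  t7 'x' -> {1,2}, take 1 (0->1 ok)
  t8 'x' -> {1,2}, take 2 (1->2 ok)
  t9 'x' -> {1,2}, take 2 (2->2 ok)
  t10 'x' -> {1,2}, take 2 (2->2 ok)
  t11 'x' -> {1,2}, take 2 (2->2 ok)
  t12 'x' -> {1,2}, take 2 (2->2 ok)
  t13 'x' -> {1,2}, take 1 (2->1 ok)
  t14 'y' -> {0}, take 0 (1->0 ok)
  t15 'x' -> {1,2}, take 1 (0->1 ok)
  t16 'x' -> {1,2}, take 2 (1->2 ok)
  t17 'x' -> {1,2}, take 1 (2->1 ok)
  t18 'y' -> {0}, take 0 (1->0 ok)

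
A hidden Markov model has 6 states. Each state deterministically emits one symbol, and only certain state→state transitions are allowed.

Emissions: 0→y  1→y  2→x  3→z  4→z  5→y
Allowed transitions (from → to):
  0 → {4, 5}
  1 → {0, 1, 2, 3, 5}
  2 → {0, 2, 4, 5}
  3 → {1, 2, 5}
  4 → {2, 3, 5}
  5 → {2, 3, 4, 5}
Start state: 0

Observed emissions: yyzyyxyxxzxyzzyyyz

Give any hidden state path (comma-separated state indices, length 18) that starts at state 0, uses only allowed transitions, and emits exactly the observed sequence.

  [0] y  {0,1,5}  => 0  start
  [1] y  {0,1,5}  => 5  0->5 ok
  [2] z  {3,4}  => 4  5->4 ok
  [3] y  {0,1,5}  => 5  4->5 ok
  [4] y  {0,1,5}  => 5  5->5 ok
  [5] x  {2}  => 2  5->2 ok
  [6] y  {0,1,5}  => 5  2->5 ok
  [7] x  {2}  => 2  5->2 ok
  [8] x  {2}  => 2  2->2 ok
  [9] z  {3,4}  => 4  2->4 ok
  [10] x  {2}  => 2  4->2 ok
  [11] y  {0,1,5}  => 5  2->5 ok
  [12] z  {3,4}  => 4  5->4 ok
  [13] z  {3,4}  => 3  4->3 ok
  [14] y  {0,1,5}  => 5  3->5 ok
  [15] y  {0,1,5}  => 5  5->5 ok
  [16] y  {0,1,5}  => 5  5->5 ok
  [17] z  {3,4}  => 4  5->4 ok

0,5,4,5,5,2,5,2,2,4,2,5,4,3,5,5,5,4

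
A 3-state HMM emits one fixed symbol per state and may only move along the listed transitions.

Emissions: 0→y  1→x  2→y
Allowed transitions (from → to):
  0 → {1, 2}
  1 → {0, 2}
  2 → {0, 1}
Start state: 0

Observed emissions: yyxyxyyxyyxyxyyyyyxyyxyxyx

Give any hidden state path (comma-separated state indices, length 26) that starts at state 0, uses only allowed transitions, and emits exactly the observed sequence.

0,2,1,2,1,2,0,1,0,2,1,0,1,2,0,2,0,2,1,0,2,1,0,1,0,1

  0: obs=y cand={0,2} pick 0 [start]
  1: obs=y cand={0,2} pick 2 [0->2 ok]
  2: obs=x cand={1} pick 1 [2->1 ok]
  3: obs=y cand={0,2} pick 2 [1->2 ok]
  4: obs=x cand={1} pick 1 [2->1 ok]
  5: obs=y cand={0,2} pick 2 [1->2 ok]
  6: obs=y cand={0,2} pick 0 [2->0 ok]
  7: obs=x cand={1} pick 1 [0->1 ok]
  8: obs=y cand={0,2} pick 0 [1->0 ok]
  9: obs=y cand={0,2} pick 2 [0->2 ok]
  10: obs=x cand={1} pick 1 [2->1 ok]
  11: obs=y cand={0,2} pick 0 [1->0 ok]
  12: obs=x cand={1} pick 1 [0->1 ok]
  13: obs=y cand={0,2} pick 2 [1->2 ok]
  14: obs=y cand={0,2} pick 0 [2->0 ok]
  15: obs=y cand={0,2} pick 2 [0->2 ok]
  16: obs=y cand={0,2} pick 0 [2->0 ok]
  17: obs=y cand={0,2} pick 2 [0->2 ok]
  18: obs=x cand={1} pick 1 [2->1 ok]
  19: obs=y cand={0,2} pick 0 [1->0 ok]
  20: obs=y cand={0,2} pick 2 [0->2 ok]
  21: obs=x cand={1} pick 1 [2->1 ok]
  22: obs=y cand={0,2} pick 0 [1->0 ok]
  23: obs=x cand={1} pick 1 [0->1 ok]
  24: obs=y cand={0,2} pick 0 [1->0 ok]
  25: obs=x cand={1} pick 1 [0->1 ok]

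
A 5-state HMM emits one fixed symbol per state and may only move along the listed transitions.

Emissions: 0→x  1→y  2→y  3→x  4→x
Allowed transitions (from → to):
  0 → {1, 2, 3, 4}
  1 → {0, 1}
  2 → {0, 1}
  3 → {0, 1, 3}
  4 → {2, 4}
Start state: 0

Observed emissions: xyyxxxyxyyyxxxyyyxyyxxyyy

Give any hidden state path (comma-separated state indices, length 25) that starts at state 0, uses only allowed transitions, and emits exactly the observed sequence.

  pos 0: x in {0,3,4}, choose 0; start
  pos 1: y in {1,2}, choose 2; 0->2 ok
  pos 2: y in {1,2}, choose 1; 2->1 ok
  pos 3: x in {0,3,4}, choose 0; 1->0 ok
  pos 4: x in {0,3,4}, choose 3; 0->3 ok
  pos 5: x in {0,3,4}, choose 0; 3->0 ok
  pos 6: y in {1,2}, choose 2; 0->2 ok
  pos 7: x in {0,3,4}, choose 0; 2->0 ok
  pos 8: y in {1,2}, choose 1; 0->1 ok
  pos 9: y in {1,2}, choose 1; 1->1 ok
  pos 10: y in {1,2}, choose 1; 1->1 ok
  pos 11: x in {0,3,4}, choose 0; 1->0 ok
  pos 12: x in {0,3,4}, choose 4; 0->4 ok
  pos 13: x in {0,3,4}, choose 4; 4->4 ok
  pos 14: y in {1,2}, choose 2; 4->2 ok
  pos 15: y in {1,2}, choose 1; 2->1 ok
  pos 16: y in {1,2}, choose 1; 1->1 ok
  pos 17: x in {0,3,4}, choose 0; 1->0 ok
  pos 18: y in {1,2}, choose 1; 0->1 ok
  pos 19: y in {1,2}, choose 1; 1->1 ok
  pos 20: x in {0,3,4}, choose 0; 1->0 ok
  pos 21: x in {0,3,4}, choose 4; 0->4 ok
  pos 22: y in {1,2}, choose 2; 4->2 ok
  pos 23: y in {1,2}, choose 1; 2->1 ok
  pos 24: y in {1,2}, choose 1; 1->1 ok

0,2,1,0,3,0,2,0,1,1,1,0,4,4,2,1,1,0,1,1,0,4,2,1,1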